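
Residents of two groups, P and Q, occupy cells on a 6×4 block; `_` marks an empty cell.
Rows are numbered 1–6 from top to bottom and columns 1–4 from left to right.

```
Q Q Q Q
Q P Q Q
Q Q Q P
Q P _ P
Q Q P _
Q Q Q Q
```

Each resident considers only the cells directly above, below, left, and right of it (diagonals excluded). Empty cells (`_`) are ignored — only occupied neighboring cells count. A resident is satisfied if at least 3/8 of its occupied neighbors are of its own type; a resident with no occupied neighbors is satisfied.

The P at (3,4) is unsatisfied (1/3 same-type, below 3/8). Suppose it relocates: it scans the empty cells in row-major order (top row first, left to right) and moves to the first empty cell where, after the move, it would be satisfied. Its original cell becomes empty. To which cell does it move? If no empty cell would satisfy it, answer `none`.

Vacating (3,4). Empty cells in order:
  (4,3): 3/4 same-type → satisfied — stop here.

(4,3)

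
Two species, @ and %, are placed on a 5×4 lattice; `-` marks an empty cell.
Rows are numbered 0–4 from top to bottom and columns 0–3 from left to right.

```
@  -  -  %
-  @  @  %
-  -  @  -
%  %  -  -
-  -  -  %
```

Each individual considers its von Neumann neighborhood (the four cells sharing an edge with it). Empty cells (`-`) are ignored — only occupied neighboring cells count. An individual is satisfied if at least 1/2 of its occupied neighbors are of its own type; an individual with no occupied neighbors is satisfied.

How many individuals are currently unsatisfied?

(0,0)@ 0/0 ok
(0,3)% 1/1 ok
(1,1)@ 1/1 ok
(1,2)@ 2/3 ok
(1,3)% 1/2 ok
(2,2)@ 1/1 ok
(3,0)% 1/1 ok
(3,1)% 1/1 ok
(4,3)% 0/0 ok
Every one meets the threshold.

0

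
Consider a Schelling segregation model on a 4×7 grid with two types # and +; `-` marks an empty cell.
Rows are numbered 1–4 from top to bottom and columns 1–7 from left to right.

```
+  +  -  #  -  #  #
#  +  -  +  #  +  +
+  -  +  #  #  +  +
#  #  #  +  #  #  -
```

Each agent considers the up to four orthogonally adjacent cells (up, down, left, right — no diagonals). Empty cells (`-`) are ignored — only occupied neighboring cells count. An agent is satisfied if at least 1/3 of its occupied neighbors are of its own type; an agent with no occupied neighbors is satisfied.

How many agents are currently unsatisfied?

Row 1: (1,1)+ 1/2 ok · (1,2)+ 2/2 ok · (1,4)# 0/1 unhappy · (1,6)# 1/2 ok · (1,7)# 1/2 ok
Row 2: (2,1)# 0/3 unhappy · (2,2)+ 1/2 ok · (2,4)+ 0/3 unhappy · (2,5)# 1/3 ok · (2,6)+ 2/4 ok · (2,7)+ 2/3 ok
Row 3: (3,1)+ 0/2 unhappy · (3,3)+ 0/2 unhappy · (3,4)# 1/4 unhappy · (3,5)# 3/4 ok · (3,6)+ 2/4 ok · (3,7)+ 2/2 ok
Row 4: (4,1)# 1/2 ok · (4,2)# 2/2 ok · (4,3)# 1/3 ok · (4,4)+ 0/3 unhappy · (4,5)# 2/3 ok · (4,6)# 1/2 ok
Unsatisfied: (1,4), (2,1), (2,4), (3,1), (3,3), (3,4), (4,4) — 7 in total.

7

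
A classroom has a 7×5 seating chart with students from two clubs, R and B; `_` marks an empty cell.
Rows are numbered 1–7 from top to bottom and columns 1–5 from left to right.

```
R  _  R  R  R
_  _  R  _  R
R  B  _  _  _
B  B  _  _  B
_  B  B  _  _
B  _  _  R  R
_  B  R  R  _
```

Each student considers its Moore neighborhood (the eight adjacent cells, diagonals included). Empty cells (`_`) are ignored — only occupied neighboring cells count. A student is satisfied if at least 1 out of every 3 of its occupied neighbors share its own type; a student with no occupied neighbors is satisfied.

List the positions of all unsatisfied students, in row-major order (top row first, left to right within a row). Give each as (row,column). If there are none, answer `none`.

(3,1)

Row 1: (1,1)R 0/0 ✓ · (1,3)R 2/2 ✓ · (1,4)R 4/4 ✓ · (1,5)R 2/2 ✓
Row 2: (2,3)R 2/3 ✓ · (2,5)R 2/2 ✓
Row 3: (3,1)R 0/3 ✗ · (3,2)B 2/4 ✓
Row 4: (4,1)B 3/4 ✓ · (4,2)B 4/5 ✓ · (4,5)B 0/0 ✓
Row 5: (5,2)B 4/4 ✓ · (5,3)B 2/3 ✓
Row 6: (6,1)B 2/2 ✓ · (6,4)R 3/4 ✓ · (6,5)R 2/2 ✓
Row 7: (7,2)B 1/2 ✓ · (7,3)R 2/3 ✓ · (7,4)R 3/3 ✓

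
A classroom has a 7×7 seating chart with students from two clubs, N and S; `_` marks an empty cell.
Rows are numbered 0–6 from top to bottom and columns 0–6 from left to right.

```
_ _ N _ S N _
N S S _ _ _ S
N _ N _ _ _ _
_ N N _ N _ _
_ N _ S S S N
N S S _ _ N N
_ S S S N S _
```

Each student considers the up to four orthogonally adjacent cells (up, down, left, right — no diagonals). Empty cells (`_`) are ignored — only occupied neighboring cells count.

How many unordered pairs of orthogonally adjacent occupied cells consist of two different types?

Scan each occupied cell's neighbors to the right and below so each pair is counted once.
From row 0: 2 unlike of 2 pairs (running 2/2).
From row 1: 2 unlike of 4 pairs (running 4/6).
From row 2: 0 unlike of 1 pairs (running 4/7).
From row 3: 1 unlike of 3 pairs (running 5/10).
From row 4: 3 unlike of 6 pairs (running 8/16).
From row 5: 2 unlike of 6 pairs (running 10/22).
From row 6: 2 unlike of 4 pairs (running 12/26).
Total adjacent occupied pairs: 26; unlike-type pairs: 12.

12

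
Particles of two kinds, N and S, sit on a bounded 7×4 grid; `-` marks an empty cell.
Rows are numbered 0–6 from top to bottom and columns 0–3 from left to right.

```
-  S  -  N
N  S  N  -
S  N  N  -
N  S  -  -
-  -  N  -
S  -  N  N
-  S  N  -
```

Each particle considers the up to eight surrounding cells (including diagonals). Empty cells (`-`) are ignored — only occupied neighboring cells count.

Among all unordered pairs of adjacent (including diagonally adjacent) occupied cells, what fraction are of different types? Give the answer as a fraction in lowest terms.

1/2

Scan each occupied cell's neighbors to the right and below (and the two forward diagonals) so each pair is counted once.
Row 0: S(0,1)–S(1,1)= S(0,1)–N(1,2)≠ S(0,1)–N(1,0)≠ N(0,3)–N(1,2)=  → 2/4 unlike.
Row 1: N(1,0)–S(1,1)≠ N(1,0)–S(2,0)≠ N(1,0)–N(2,1)= S(1,1)–N(1,2)≠ S(1,1)–N(2,1)≠ S(1,1)–N(2,2)≠ S(1,1)–S(2,0)= N(1,2)–N(2,2)= N(1,2)–N(2,1)=  → 5/9 unlike.
Row 2: S(2,0)–N(2,1)≠ S(2,0)–N(3,0)≠ S(2,0)–S(3,1)= N(2,1)–N(2,2)= N(2,1)–S(3,1)≠ N(2,1)–N(3,0)= N(2,2)–S(3,1)≠  → 4/7 unlike.
Row 3: N(3,0)–S(3,1)≠ S(3,1)–N(4,2)≠  → 2/2 unlike.
Row 4: N(4,2)–N(5,2)= N(4,2)–N(5,3)=  → 0/2 unlike.
Row 5: S(5,0)–S(6,1)= N(5,2)–N(5,3)= N(5,2)–N(6,2)= N(5,2)–S(6,1)≠ N(5,3)–N(6,2)=  → 1/5 unlike.
Row 6: S(6,1)–N(6,2)≠  → 1/1 unlike.
Total adjacent occupied pairs: 30; unlike-type pairs: 15.
15/30 reduces to 1/2.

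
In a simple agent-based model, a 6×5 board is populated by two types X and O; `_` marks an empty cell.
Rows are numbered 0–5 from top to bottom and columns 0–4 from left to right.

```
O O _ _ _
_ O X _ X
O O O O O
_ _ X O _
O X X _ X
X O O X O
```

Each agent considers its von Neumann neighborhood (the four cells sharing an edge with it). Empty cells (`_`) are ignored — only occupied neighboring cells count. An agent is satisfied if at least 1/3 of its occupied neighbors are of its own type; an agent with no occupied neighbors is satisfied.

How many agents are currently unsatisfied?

(0,0)O 1/1 ✓
(0,1)O 2/2 ✓
(1,1)O 2/3 ✓
(1,2)X 0/2 ✗
(1,4)X 0/1 ✗
(2,0)O 1/1 ✓
(2,1)O 3/3 ✓
(2,2)O 2/4 ✓
(2,3)O 3/3 ✓
(2,4)O 1/2 ✓
(3,2)X 1/3 ✓
(3,3)O 1/2 ✓
(4,0)O 0/2 ✗
(4,1)X 1/3 ✓
(4,2)X 2/3 ✓
(4,4)X 0/1 ✗
(5,0)X 0/2 ✗
(5,1)O 1/3 ✓
(5,2)O 1/3 ✓
(5,3)X 0/2 ✗
(5,4)O 0/2 ✗
Unsatisfied: (1,2), (1,4), (4,0), (4,4), (5,0), (5,3), (5,4) — 7 in total.

7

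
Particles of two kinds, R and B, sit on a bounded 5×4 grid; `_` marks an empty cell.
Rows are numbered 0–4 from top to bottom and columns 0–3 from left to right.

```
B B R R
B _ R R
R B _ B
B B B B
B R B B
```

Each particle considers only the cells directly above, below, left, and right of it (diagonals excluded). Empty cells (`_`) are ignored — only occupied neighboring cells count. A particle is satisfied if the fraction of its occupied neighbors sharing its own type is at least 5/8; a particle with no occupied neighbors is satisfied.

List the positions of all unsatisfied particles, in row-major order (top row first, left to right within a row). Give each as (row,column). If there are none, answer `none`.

(0,1), (1,0), (2,0), (2,1), (2,3), (4,0), (4,1)

(0,0)B 2/2 ✓
(0,1)B 1/2 ✗
(0,2)R 2/3 ✓
(0,3)R 2/2 ✓
(1,0)B 1/2 ✗
(1,2)R 2/2 ✓
(1,3)R 2/3 ✓
(2,0)R 0/3 ✗
(2,1)B 1/2 ✗
(2,3)B 1/2 ✗
(3,0)B 2/3 ✓
(3,1)B 3/4 ✓
(3,2)B 3/3 ✓
(3,3)B 3/3 ✓
(4,0)B 1/2 ✗
(4,1)R 0/3 ✗
(4,2)B 2/3 ✓
(4,3)B 2/2 ✓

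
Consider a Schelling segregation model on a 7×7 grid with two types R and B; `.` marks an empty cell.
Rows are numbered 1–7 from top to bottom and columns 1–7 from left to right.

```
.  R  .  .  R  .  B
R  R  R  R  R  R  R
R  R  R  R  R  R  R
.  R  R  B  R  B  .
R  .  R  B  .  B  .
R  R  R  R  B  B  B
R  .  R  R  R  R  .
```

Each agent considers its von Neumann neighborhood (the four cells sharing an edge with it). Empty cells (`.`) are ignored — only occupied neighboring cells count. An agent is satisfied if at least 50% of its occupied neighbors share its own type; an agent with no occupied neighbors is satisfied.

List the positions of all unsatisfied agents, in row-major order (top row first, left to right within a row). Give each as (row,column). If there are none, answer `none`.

(1,7), (4,4), (4,5), (4,6), (5,4), (6,5)

Row 1: (1,2)R 1/1 ok · (1,5)R 1/1 ok · (1,7)B 0/1 unhappy
Row 2: (2,1)R 2/2 ok · (2,2)R 4/4 ok · (2,3)R 3/3 ok · (2,4)R 3/3 ok · (2,5)R 4/4 ok · (2,6)R 3/3 ok · (2,7)R 2/3 ok
Row 3: (3,1)R 2/2 ok · (3,2)R 4/4 ok · (3,3)R 4/4 ok · (3,4)R 3/4 ok · (3,5)R 4/4 ok · (3,6)R 3/4 ok · (3,7)R 2/2 ok
Row 4: (4,2)R 2/2 ok · (4,3)R 3/4 ok · (4,4)B 1/4 unhappy · (4,5)R 1/3 unhappy · (4,6)B 1/3 unhappy
Row 5: (5,1)R 1/1 ok · (5,3)R 2/3 ok · (5,4)B 1/3 unhappy · (5,6)B 2/2 ok
Row 6: (6,1)R 3/3 ok · (6,2)R 2/2 ok · (6,3)R 4/4 ok · (6,4)R 2/4 ok · (6,5)B 1/3 unhappy · (6,6)B 3/4 ok · (6,7)B 1/1 ok
Row 7: (7,1)R 1/1 ok · (7,3)R 2/2 ok · (7,4)R 3/3 ok · (7,5)R 2/3 ok · (7,6)R 1/2 ok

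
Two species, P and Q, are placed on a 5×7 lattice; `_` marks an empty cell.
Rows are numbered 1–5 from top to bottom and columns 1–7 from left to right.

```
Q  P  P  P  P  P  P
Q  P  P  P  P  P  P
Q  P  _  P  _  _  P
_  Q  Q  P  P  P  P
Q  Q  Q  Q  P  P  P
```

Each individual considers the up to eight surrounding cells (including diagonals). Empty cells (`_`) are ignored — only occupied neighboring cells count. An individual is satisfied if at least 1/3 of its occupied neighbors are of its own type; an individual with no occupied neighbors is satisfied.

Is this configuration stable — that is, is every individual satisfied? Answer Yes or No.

Yes

Row 1: (1,1)Q 1/3 satisfied · (1,2)P 3/5 satisfied · (1,3)P 5/5 satisfied · (1,4)P 5/5 satisfied · (1,5)P 5/5 satisfied · (1,6)P 5/5 satisfied · (1,7)P 3/3 satisfied
Row 2: (2,1)Q 2/5 satisfied · (2,2)P 4/7 satisfied · (2,3)P 7/7 satisfied · (2,4)P 6/6 satisfied · (2,5)P 6/6 satisfied · (2,6)P 6/6 satisfied · (2,7)P 4/4 satisfied
Row 3: (3,1)Q 2/4 satisfied · (3,2)P 2/6 satisfied · (3,4)P 5/6 satisfied · (3,7)P 4/4 satisfied
Row 4: (4,2)Q 5/6 satisfied · (4,3)Q 4/7 satisfied · (4,4)P 3/6 satisfied · (4,5)P 5/6 satisfied · (4,6)P 6/6 satisfied · (4,7)P 4/4 satisfied
Row 5: (5,1)Q 2/2 satisfied · (5,2)Q 4/4 satisfied · (5,3)Q 4/5 satisfied · (5,4)Q 2/5 satisfied · (5,5)P 4/5 satisfied · (5,6)P 5/5 satisfied · (5,7)P 3/3 satisfied
All meet the threshold, so the configuration is stable.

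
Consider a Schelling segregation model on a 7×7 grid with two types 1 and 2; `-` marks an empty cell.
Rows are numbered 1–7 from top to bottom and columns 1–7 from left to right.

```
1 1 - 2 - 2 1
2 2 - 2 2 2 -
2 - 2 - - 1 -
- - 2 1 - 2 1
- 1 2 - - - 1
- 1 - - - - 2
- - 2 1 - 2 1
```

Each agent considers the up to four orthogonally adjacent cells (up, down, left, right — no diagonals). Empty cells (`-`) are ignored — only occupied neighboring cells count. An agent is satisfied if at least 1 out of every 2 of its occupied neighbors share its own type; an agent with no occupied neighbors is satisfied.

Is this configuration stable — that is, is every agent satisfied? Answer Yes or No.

Row 1: (1,1)1 1/2 ok · (1,2)1 1/2 ok · (1,4)2 1/1 ok · (1,6)2 1/2 ok · (1,7)1 0/1 unhappy
Row 2: (2,1)2 2/3 ok · (2,2)2 1/2 ok · (2,4)2 2/2 ok · (2,5)2 2/2 ok · (2,6)2 2/3 ok
Row 3: (3,1)2 1/1 ok · (3,3)2 1/1 ok · (3,6)1 0/2 unhappy
Row 4: (4,3)2 2/3 ok · (4,4)1 0/1 unhappy · (4,6)2 0/2 unhappy · (4,7)1 1/2 ok
Row 5: (5,2)1 1/2 ok · (5,3)2 1/2 ok · (5,7)1 1/2 ok
Row 6: (6,2)1 1/1 ok · (6,7)2 0/2 unhappy
Row 7: (7,3)2 0/1 unhappy · (7,4)1 0/1 unhappy · (7,6)2 0/1 unhappy · (7,7)1 0/2 unhappy
For instance (1,7) has only 0/1 same-type neighbors, below 1/2.

No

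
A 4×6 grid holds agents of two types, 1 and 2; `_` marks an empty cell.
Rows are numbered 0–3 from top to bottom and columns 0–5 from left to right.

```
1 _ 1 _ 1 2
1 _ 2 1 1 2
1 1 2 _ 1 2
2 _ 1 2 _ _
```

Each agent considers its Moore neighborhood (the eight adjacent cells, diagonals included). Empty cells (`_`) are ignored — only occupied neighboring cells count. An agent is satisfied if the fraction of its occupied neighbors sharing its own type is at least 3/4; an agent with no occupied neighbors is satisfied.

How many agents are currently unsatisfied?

15

(0,0)1 1/1 ✓
(0,2)1 1/2 ✗
(0,4)1 2/4 ✗
(0,5)2 1/3 ✗
(1,0)1 3/3 ✓
(1,2)2 1/4 ✗
(1,3)1 4/6 ✗
(1,4)1 3/6 ✗
(1,5)2 2/5 ✗
(2,0)1 2/3 ✗
(2,1)1 3/6 ✗
(2,2)2 2/5 ✗
(2,4)1 2/5 ✗
(2,5)2 1/3 ✗
(3,0)2 0/2 ✗
(3,2)1 1/3 ✗
(3,3)2 1/3 ✗
Unsatisfied: (0,2), (0,4), (0,5), (1,2), (1,3), (1,4), (1,5), (2,0), (2,1), (2,2), (2,4), (2,5), (3,0), (3,2), (3,3) — 15 in total.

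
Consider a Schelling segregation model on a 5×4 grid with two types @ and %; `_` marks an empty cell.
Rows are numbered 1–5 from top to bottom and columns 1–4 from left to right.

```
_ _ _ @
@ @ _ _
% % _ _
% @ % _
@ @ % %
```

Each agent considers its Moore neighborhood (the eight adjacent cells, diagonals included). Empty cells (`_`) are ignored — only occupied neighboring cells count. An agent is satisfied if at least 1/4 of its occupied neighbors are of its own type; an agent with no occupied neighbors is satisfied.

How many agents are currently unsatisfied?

0

Row 1: (1,4)@ 0/0 ok
Row 2: (2,1)@ 1/3 ok · (2,2)@ 1/3 ok
Row 3: (3,1)% 2/5 ok · (3,2)% 3/6 ok
Row 4: (4,1)% 2/5 ok · (4,2)@ 2/7 ok · (4,3)% 3/5 ok
Row 5: (5,1)@ 2/3 ok · (5,2)@ 2/5 ok · (5,3)% 2/4 ok · (5,4)% 2/2 ok
Every one meets the threshold.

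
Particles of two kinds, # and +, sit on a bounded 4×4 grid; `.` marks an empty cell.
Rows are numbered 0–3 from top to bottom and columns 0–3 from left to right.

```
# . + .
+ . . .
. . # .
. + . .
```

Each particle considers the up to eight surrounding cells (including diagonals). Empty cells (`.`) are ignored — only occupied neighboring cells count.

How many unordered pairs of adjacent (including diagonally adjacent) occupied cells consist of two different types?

2

Scan each occupied cell's neighbors to the right and below (and the two forward diagonals) so each pair is counted once.
From row 0: 1 unlike of 1 pairs (running 1/1).
From row 2: 1 unlike of 1 pairs (running 2/2).
Total adjacent occupied pairs: 2; unlike-type pairs: 2.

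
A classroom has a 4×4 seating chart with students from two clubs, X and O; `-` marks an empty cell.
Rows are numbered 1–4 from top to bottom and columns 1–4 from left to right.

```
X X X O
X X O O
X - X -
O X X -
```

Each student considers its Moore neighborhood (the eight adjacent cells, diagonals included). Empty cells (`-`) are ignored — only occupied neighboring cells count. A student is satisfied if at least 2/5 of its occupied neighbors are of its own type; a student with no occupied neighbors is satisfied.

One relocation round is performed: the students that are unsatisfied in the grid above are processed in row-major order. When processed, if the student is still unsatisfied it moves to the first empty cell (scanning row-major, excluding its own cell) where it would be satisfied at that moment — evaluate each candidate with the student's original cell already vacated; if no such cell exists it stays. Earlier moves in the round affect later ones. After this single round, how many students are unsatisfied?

Initially unsatisfied (in order): (2,3), (4,1).
  (2,3): no empty cell satisfies it; stays.
  (4,1) → (3,4).
Resulting grid:
X X X O
X X O O
X - X O
- X X -
All satisfied now.

0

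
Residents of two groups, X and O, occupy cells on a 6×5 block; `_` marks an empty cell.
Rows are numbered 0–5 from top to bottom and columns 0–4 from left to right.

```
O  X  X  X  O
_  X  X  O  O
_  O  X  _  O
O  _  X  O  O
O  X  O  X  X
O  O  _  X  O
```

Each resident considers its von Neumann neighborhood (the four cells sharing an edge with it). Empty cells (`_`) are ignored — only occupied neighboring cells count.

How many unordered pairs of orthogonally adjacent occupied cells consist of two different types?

16

Scan each occupied cell's neighbors to the right and below so each pair is counted once.
From row 0: 3 unlike of 8 pairs (running 3/8).
From row 1: 2 unlike of 6 pairs (running 5/14).
From row 2: 1 unlike of 3 pairs (running 6/17).
From row 3: 4 unlike of 6 pairs (running 10/23).
From row 4: 5 unlike of 8 pairs (running 15/31).
From row 5: 1 unlike of 2 pairs (running 16/33).
Total adjacent occupied pairs: 33; unlike-type pairs: 16.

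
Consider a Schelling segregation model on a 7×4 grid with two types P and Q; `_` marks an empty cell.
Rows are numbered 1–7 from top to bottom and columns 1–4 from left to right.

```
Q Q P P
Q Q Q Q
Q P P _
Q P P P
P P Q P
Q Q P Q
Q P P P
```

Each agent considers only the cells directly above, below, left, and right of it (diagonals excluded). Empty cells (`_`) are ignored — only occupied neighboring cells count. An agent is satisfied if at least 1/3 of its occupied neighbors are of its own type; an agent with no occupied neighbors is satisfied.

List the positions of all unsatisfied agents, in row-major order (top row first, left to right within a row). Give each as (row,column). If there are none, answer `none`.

(1,1)Q 2/2 ok
(1,2)Q 2/3 ok
(1,3)P 1/3 ok
(1,4)P 1/2 ok
(2,1)Q 3/3 ok
(2,2)Q 3/4 ok
(2,3)Q 2/4 ok
(2,4)Q 1/2 ok
(3,1)Q 2/3 ok
(3,2)P 2/4 ok
(3,3)P 2/3 ok
(4,1)Q 1/3 ok
(4,2)P 3/4 ok
(4,3)P 3/4 ok
(4,4)P 2/2 ok
(5,1)P 1/3 ok
(5,2)P 2/4 ok
(5,3)Q 0/4 unhappy
(5,4)P 1/3 ok
(6,1)Q 2/3 ok
(6,2)Q 1/4 unhappy
(6,3)P 1/4 unhappy
(6,4)Q 0/3 unhappy
(7,1)Q 1/2 ok
(7,2)P 1/3 ok
(7,3)P 3/3 ok
(7,4)P 1/2 ok

(5,3), (6,2), (6,3), (6,4)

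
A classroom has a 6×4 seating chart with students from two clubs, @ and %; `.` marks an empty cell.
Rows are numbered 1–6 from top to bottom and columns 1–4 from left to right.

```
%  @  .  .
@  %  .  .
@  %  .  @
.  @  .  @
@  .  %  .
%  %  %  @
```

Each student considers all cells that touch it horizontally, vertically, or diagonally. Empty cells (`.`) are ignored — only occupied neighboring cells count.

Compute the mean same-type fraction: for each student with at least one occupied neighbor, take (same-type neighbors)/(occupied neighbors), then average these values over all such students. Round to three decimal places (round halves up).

0.458

(1,1)% 1/3
(1,2)@ 1/3
(2,1)@ 2/5
(2,2)% 2/5
(3,1)@ 2/4
(3,2)% 1/4
(3,4)@ 1/1
(4,2)@ 2/4
(4,4)@ 1/2
(5,1)@ 1/3
(5,3)% 2/5
(6,1)% 1/2
(6,2)% 3/4
(6,3)% 2/3
(6,4)@ 0/2
Sum over 15 students: 1/3 + 1/3 + 2/5 + 2/5 + 2/4 + 1/4 + 1/1 + 2/4 + 1/2 + 1/3 + 2/5 + 1/2 + 3/4 + 2/3 + 0/2 = 103/15; mean = 103/15 ÷ 15 = 103/225 = 0.457777… → 0.458.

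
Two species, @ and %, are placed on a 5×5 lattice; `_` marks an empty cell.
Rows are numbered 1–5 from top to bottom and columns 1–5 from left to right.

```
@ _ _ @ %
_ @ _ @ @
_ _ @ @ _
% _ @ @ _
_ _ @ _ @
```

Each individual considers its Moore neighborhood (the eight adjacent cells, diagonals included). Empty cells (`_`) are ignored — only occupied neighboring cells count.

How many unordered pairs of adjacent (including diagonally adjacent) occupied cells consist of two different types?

Scan each occupied cell's neighbors to the right and below (and the two forward diagonals) so each pair is counted once.
Row 1: @(1,1)–@(2,2)= @(1,4)–%(1,5)≠ @(1,4)–@(2,4)= @(1,4)–@(2,5)= %(1,5)–@(2,5)≠ %(1,5)–@(2,4)≠  → 3/6 unlike.
Row 2: @(2,2)–@(3,3)= @(2,4)–@(2,5)= @(2,4)–@(3,4)= @(2,4)–@(3,3)= @(2,5)–@(3,4)=  → 0/5 unlike.
Row 3: @(3,3)–@(3,4)= @(3,3)–@(4,3)= @(3,3)–@(4,4)= @(3,4)–@(4,4)= @(3,4)–@(4,3)=  → 0/5 unlike.
Row 4: @(4,3)–@(4,4)= @(4,3)–@(5,3)= @(4,4)–@(5,5)= @(4,4)–@(5,3)=  → 0/4 unlike.
Total adjacent occupied pairs: 20; unlike-type pairs: 3.

3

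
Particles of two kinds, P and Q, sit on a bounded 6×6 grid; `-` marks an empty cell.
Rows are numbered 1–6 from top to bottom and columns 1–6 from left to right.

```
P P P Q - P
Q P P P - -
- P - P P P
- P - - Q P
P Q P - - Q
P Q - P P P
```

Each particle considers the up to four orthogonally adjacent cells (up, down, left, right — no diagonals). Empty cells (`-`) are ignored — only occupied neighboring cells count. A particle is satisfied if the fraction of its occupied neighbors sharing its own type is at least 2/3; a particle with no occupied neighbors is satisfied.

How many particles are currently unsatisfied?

Row 1: (1,1)P 1/2 not · (1,2)P 3/3 satisfied · (1,3)P 2/3 satisfied · (1,4)Q 0/2 not · (1,6)P 0/0 satisfied
Row 2: (2,1)Q 0/2 not · (2,2)P 3/4 satisfied · (2,3)P 3/3 satisfied · (2,4)P 2/3 satisfied
Row 3: (3,2)P 2/2 satisfied · (3,4)P 2/2 satisfied · (3,5)P 2/3 satisfied · (3,6)P 2/2 satisfied
Row 4: (4,2)P 1/2 not · (4,5)Q 0/2 not · (4,6)P 1/3 not
Row 5: (5,1)P 1/2 not · (5,2)Q 1/4 not · (5,3)P 0/1 not · (5,6)Q 0/2 not
Row 6: (6,1)P 1/2 not · (6,2)Q 1/2 not · (6,4)P 1/1 satisfied · (6,5)P 2/2 satisfied · (6,6)P 1/2 not
Unsatisfied: (1,1), (1,4), (2,1), (4,2), (4,5), (4,6), (5,1), (5,2), (5,3), (5,6), (6,1), (6,2), (6,6) — 13 in total.

13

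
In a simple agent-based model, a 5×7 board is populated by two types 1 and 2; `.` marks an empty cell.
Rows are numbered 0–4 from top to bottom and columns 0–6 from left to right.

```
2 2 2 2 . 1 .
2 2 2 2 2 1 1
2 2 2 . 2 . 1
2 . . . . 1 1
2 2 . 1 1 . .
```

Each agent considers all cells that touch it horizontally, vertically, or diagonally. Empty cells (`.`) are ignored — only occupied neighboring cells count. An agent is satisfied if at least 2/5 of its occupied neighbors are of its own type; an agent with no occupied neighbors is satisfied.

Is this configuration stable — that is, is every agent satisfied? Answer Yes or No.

(0,0)2 3/3 ✓
(0,1)2 5/5 ✓
(0,2)2 5/5 ✓
(0,3)2 4/4 ✓
(0,5)1 2/3 ✓
(1,0)2 5/5 ✓
(1,1)2 8/8 ✓
(1,2)2 7/7 ✓
(1,3)2 6/6 ✓
(1,4)2 3/5 ✓
(1,5)1 3/5 ✓
(1,6)1 3/3 ✓
(2,0)2 4/4 ✓
(2,1)2 6/6 ✓
(2,2)2 4/4 ✓
(2,4)2 2/4 ✓
(2,6)1 4/4 ✓
(3,0)2 4/4 ✓
(3,5)1 3/4 ✓
(3,6)1 2/2 ✓
(4,0)2 2/2 ✓
(4,1)2 2/2 ✓
(4,3)1 1/1 ✓
(4,4)1 2/2 ✓
All meet the threshold, so the configuration is stable.

Yes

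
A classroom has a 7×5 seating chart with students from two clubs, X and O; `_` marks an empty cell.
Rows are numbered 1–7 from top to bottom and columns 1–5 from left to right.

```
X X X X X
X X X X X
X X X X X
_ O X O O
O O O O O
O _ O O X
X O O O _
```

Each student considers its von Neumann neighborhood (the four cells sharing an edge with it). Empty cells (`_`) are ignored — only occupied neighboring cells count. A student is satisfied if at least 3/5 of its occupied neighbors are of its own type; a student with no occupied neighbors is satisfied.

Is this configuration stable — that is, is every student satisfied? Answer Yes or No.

No

(1,1)X 2/2 ✓
(1,2)X 3/3 ✓
(1,3)X 3/3 ✓
(1,4)X 3/3 ✓
(1,5)X 2/2 ✓
(2,1)X 3/3 ✓
(2,2)X 4/4 ✓
(2,3)X 4/4 ✓
(2,4)X 4/4 ✓
(2,5)X 3/3 ✓
(3,1)X 2/2 ✓
(3,2)X 3/4 ✓
(3,3)X 4/4 ✓
(3,4)X 3/4 ✓
(3,5)X 2/3 ✓
(4,2)O 1/3 ✗
(4,3)X 1/4 ✗
(4,4)O 2/4 ✗
(4,5)O 2/3 ✓
(5,1)O 2/2 ✓
(5,2)O 3/3 ✓
(5,3)O 3/4 ✓
(5,4)O 4/4 ✓
(5,5)O 2/3 ✓
(6,1)O 1/2 ✗
(6,3)O 3/3 ✓
(6,4)O 3/4 ✓
(6,5)X 0/2 ✗
(7,1)X 0/2 ✗
(7,2)O 1/2 ✗
(7,3)O 3/3 ✓
(7,4)O 2/2 ✓
For instance (4,2) has only 1/3 same-type neighbors, below 3/5.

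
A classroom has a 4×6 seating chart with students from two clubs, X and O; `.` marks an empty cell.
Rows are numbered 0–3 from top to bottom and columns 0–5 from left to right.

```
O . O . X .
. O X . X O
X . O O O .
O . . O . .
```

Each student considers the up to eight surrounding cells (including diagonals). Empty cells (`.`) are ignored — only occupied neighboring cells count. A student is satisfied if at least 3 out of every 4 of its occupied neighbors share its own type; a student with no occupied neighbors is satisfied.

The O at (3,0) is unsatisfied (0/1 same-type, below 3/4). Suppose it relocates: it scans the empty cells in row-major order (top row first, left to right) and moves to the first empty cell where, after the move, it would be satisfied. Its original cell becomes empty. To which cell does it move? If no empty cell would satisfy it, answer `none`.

Vacating (3,0). Empty cells in order:
  (0,1): 3/4 same-type → satisfied — stop here.

(0,1)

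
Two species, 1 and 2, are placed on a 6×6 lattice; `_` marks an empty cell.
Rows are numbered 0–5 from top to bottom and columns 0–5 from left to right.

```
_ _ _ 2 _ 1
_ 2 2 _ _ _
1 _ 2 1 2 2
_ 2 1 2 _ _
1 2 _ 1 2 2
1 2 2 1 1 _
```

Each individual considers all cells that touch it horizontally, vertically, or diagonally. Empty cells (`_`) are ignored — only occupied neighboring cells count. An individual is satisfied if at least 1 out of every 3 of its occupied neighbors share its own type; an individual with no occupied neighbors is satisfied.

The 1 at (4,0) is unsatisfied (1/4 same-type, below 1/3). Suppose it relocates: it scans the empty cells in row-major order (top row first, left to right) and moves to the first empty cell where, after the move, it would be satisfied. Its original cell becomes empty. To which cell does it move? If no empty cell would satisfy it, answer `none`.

(0,4)

Vacating (4,0). Empty cells in order:
  (0,0): 0/1 same-type → still unsatisfied.
  (0,1): 0/2 same-type → still unsatisfied.
  (0,2): 0/3 same-type → still unsatisfied.
  (0,4): 1/2 same-type → satisfied — stop here.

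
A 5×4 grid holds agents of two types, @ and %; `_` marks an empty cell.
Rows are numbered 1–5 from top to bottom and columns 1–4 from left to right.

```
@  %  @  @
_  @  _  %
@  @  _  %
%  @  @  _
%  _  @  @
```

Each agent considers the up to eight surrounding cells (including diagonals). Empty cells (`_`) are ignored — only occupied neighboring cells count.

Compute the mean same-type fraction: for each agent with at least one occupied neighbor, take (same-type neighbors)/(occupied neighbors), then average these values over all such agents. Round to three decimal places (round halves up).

Row 1: (1,1)@ 1/2 · (1,2)% 0/3 · (1,3)@ 2/4 · (1,4)@ 1/2
Row 2: (2,2)@ 4/5 · (2,4)% 1/3
Row 3: (3,1)@ 3/4 · (3,2)@ 4/5 · (3,4)% 1/2
Row 4: (4,1)% 1/4 · (4,2)@ 4/6 · (4,3)@ 4/5
Row 5: (5,1)% 1/2 · (5,3)@ 3/3 · (5,4)@ 2/2
Sum over 15 agents: 1/2 + 0/3 + 2/4 + 1/2 + 4/5 + 1/3 + 3/4 + 4/5 + 1/2 + 1/4 + 4/6 + 4/5 + 1/2 + 3/3 + 2/2 = 89/10; mean = 89/10 ÷ 15 = 89/150 = 0.593333… → 0.593.

0.593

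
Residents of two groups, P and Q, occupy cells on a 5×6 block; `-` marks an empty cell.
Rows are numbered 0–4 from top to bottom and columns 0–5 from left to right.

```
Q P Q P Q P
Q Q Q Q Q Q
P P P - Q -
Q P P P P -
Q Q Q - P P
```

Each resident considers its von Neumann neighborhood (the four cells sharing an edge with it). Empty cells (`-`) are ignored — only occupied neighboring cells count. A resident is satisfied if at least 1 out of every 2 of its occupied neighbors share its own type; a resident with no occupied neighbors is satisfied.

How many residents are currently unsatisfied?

7

(0,0)Q 1/2 satisfied
(0,1)P 0/3 not
(0,2)Q 1/3 not
(0,3)P 0/3 not
(0,4)Q 1/3 not
(0,5)P 0/2 not
(1,0)Q 2/3 satisfied
(1,1)Q 2/4 satisfied
(1,2)Q 3/4 satisfied
(1,3)Q 2/3 satisfied
(1,4)Q 4/4 satisfied
(1,5)Q 1/2 satisfied
(2,0)P 1/3 not
(2,1)P 3/4 satisfied
(2,2)P 2/3 satisfied
(2,4)Q 1/2 satisfied
(3,0)Q 1/3 not
(3,1)P 2/4 satisfied
(3,2)P 3/4 satisfied
(3,3)P 2/2 satisfied
(3,4)P 2/3 satisfied
(4,0)Q 2/2 satisfied
(4,1)Q 2/3 satisfied
(4,2)Q 1/2 satisfied
(4,4)P 2/2 satisfied
(4,5)P 1/1 satisfied
Unsatisfied: (0,1), (0,2), (0,3), (0,4), (0,5), (2,0), (3,0) — 7 in total.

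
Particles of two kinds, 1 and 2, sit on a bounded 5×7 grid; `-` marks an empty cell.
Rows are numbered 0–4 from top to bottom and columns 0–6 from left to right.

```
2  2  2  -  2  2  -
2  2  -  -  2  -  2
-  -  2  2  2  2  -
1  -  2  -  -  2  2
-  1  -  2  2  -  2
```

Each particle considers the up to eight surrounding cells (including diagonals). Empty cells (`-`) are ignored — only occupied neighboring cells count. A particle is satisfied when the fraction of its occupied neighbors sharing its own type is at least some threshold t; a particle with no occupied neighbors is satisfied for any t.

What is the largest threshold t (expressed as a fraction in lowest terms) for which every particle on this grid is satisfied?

(0,0)2 3/3
(0,1)2 4/4
(0,2)2 2/2
(0,4)2 2/2
(0,5)2 3/3
(1,0)2 3/3
(1,1)2 5/5
(1,4)2 5/5
(1,6)2 2/2
(2,2)2 3/3
(2,3)2 4/4
(2,4)2 4/4
(2,5)2 5/5
(3,0)1 1/1
(3,2)2 3/4
(3,5)2 5/5
(3,6)2 3/3
(4,1)1 1/2
(4,3)2 2/2
(4,4)2 2/2
(4,6)2 2/2
The smallest same-type fraction is 1/2 at (4,1), which reduces to 1/2. Any threshold above that leaves this particle unsatisfied.

1/2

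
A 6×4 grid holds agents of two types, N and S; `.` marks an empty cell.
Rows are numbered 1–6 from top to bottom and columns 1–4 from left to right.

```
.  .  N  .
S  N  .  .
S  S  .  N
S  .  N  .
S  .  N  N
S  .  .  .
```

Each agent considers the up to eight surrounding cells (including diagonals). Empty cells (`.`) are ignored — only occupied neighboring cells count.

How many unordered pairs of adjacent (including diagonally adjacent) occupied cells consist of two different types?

Scan each occupied cell's neighbors to the right and below (and the two forward diagonals) so each pair is counted once.
Row 1: N(1,3)–N(2,2)=  → 0/1 unlike.
Row 2: S(2,1)–N(2,2)≠ S(2,1)–S(3,1)= S(2,1)–S(3,2)= N(2,2)–S(3,2)≠ N(2,2)–S(3,1)≠  → 3/5 unlike.
Row 3: S(3,1)–S(3,2)= S(3,1)–S(4,1)= S(3,2)–N(4,3)≠ S(3,2)–S(4,1)= N(3,4)–N(4,3)=  → 1/5 unlike.
Row 4: S(4,1)–S(5,1)= N(4,3)–N(5,3)= N(4,3)–N(5,4)=  → 0/3 unlike.
Row 5: S(5,1)–S(6,1)= N(5,3)–N(5,4)=  → 0/2 unlike.
Total adjacent occupied pairs: 16; unlike-type pairs: 4.

4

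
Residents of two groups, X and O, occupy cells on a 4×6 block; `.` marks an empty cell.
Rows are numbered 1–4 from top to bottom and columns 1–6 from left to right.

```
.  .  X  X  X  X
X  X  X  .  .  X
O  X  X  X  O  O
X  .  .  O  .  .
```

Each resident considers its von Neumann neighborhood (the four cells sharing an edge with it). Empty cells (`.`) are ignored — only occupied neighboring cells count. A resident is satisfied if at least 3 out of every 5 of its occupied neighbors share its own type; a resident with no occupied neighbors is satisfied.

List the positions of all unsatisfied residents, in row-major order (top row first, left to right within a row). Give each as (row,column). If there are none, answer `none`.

Row 1: (1,3)X 2/2 ✓ · (1,4)X 2/2 ✓ · (1,5)X 2/2 ✓ · (1,6)X 2/2 ✓
Row 2: (2,1)X 1/2 ✗ · (2,2)X 3/3 ✓ · (2,3)X 3/3 ✓ · (2,6)X 1/2 ✗
Row 3: (3,1)O 0/3 ✗ · (3,2)X 2/3 ✓ · (3,3)X 3/3 ✓ · (3,4)X 1/3 ✗ · (3,5)O 1/2 ✗ · (3,6)O 1/2 ✗
Row 4: (4,1)X 0/1 ✗ · (4,4)O 0/1 ✗

(2,1), (2,6), (3,1), (3,4), (3,5), (3,6), (4,1), (4,4)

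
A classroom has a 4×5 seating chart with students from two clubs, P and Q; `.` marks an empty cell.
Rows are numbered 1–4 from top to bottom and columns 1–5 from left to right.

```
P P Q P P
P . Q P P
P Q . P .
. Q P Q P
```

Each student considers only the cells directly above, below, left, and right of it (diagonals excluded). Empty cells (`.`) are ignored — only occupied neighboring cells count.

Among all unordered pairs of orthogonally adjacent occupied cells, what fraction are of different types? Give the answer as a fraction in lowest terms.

4/9

Scan each occupied cell's neighbors to the right and below so each pair is counted once.
Row 1: P(1,1)–P(1,2)= P(1,1)–P(2,1)= P(1,2)–Q(1,3)≠ Q(1,3)–P(1,4)≠ Q(1,3)–Q(2,3)= P(1,4)–P(1,5)= P(1,4)–P(2,4)= P(1,5)–P(2,5)=  → 2/8 unlike.
Row 2: P(2,1)–P(3,1)= Q(2,3)–P(2,4)≠ P(2,4)–P(2,5)= P(2,4)–P(3,4)=  → 1/4 unlike.
Row 3: P(3,1)–Q(3,2)≠ Q(3,2)–Q(4,2)= P(3,4)–Q(4,4)≠  → 2/3 unlike.
Row 4: Q(4,2)–P(4,3)≠ P(4,3)–Q(4,4)≠ Q(4,4)–P(4,5)≠  → 3/3 unlike.
Total adjacent occupied pairs: 18; unlike-type pairs: 8.
8/18 reduces to 4/9.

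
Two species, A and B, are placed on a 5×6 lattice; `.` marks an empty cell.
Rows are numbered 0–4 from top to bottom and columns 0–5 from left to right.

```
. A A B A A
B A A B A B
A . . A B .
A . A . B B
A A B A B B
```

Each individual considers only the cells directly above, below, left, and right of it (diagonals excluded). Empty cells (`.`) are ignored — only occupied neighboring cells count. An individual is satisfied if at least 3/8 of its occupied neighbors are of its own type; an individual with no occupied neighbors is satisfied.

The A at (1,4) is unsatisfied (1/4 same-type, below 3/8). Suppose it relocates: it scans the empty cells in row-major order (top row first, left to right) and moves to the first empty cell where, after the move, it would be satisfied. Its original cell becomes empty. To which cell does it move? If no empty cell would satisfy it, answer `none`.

(0,0)

Vacating (1,4). Empty cells in order:
  (0,0): 1/2 same-type → satisfied — stop here.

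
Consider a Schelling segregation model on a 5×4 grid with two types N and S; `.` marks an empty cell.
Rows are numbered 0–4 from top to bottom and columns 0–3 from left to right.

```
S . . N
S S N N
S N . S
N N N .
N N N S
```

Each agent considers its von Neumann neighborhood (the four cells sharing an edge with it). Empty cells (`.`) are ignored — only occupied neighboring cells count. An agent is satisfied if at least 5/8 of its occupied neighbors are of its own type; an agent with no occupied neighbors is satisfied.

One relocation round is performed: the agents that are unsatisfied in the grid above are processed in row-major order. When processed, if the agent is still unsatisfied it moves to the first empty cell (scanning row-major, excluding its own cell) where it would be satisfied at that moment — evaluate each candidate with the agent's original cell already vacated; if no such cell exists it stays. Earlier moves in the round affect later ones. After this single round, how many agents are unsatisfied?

2

Initially unsatisfied (in order): (1,1), (1,2), (2,0), (2,1), (2,3), (4,3).
  (1,1) → (0,1).
  (1,2): now satisfied by earlier moves; stays.
  (2,0) → (3,3).
  (2,1): now satisfied by earlier moves; stays.
  (2,3): no empty cell satisfies it; stays.
  (4,3): no empty cell satisfies it; stays.
Resulting grid:
S S . N
S . N N
. N . S
N N N S
N N N S
Unsatisfied now: (2,3), (4,3).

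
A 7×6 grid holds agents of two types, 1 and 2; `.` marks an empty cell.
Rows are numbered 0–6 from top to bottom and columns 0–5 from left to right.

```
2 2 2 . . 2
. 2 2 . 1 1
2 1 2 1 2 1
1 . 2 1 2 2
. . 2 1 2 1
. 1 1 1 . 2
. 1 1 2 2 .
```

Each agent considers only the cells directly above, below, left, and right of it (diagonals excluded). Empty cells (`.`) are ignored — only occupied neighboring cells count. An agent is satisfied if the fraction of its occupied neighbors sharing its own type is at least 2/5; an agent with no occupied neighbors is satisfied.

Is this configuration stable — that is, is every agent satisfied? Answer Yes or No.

(0,0)2 1/1 ok
(0,1)2 3/3 ok
(0,2)2 2/2 ok
(0,5)2 0/1 unhappy
(1,1)2 2/3 ok
(1,2)2 3/3 ok
(1,4)1 1/2 ok
(1,5)1 2/3 ok
(2,0)2 0/2 unhappy
(2,1)1 0/3 unhappy
(2,2)2 2/4 ok
(2,3)1 1/3 unhappy
(2,4)2 1/4 unhappy
(2,5)1 1/3 unhappy
(3,0)1 0/1 unhappy
(3,2)2 2/3 ok
(3,3)1 2/4 ok
(3,4)2 3/4 ok
(3,5)2 1/3 unhappy
(4,2)2 1/3 unhappy
(4,3)1 2/4 ok
(4,4)2 1/3 unhappy
(4,5)1 0/3 unhappy
(5,1)1 2/2 ok
(5,2)1 3/4 ok
(5,3)1 2/3 ok
(5,5)2 0/1 unhappy
(6,1)1 2/2 ok
(6,2)1 2/3 ok
(6,3)2 1/3 unhappy
(6,4)2 1/1 ok
For instance (0,5) has only 0/1 same-type neighbors, below 2/5.

No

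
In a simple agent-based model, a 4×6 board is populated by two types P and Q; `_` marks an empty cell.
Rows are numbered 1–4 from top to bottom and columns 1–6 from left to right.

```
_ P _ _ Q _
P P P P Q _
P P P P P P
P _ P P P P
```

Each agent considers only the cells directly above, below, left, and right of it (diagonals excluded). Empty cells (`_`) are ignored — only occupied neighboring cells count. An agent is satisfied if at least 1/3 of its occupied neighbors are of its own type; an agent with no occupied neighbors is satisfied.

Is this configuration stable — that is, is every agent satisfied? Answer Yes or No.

(1,2)P 1/1 ✓
(1,5)Q 1/1 ✓
(2,1)P 2/2 ✓
(2,2)P 4/4 ✓
(2,3)P 3/3 ✓
(2,4)P 2/3 ✓
(2,5)Q 1/3 ✓
(3,1)P 3/3 ✓
(3,2)P 3/3 ✓
(3,3)P 4/4 ✓
(3,4)P 4/4 ✓
(3,5)P 3/4 ✓
(3,6)P 2/2 ✓
(4,1)P 1/1 ✓
(4,3)P 2/2 ✓
(4,4)P 3/3 ✓
(4,5)P 3/3 ✓
(4,6)P 2/2 ✓
All meet the threshold, so the configuration is stable.

Yes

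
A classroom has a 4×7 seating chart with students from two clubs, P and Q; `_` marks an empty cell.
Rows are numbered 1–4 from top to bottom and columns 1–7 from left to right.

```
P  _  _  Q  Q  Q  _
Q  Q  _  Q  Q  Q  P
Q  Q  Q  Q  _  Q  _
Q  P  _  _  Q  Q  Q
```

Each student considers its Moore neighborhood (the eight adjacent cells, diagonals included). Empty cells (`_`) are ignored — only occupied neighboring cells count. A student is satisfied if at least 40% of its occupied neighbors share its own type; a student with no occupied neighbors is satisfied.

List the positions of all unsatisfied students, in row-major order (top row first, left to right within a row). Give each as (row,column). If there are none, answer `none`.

Row 1: (1,1)P 0/2 not · (1,4)Q 3/3 satisfied · (1,5)Q 5/5 satisfied · (1,6)Q 3/4 satisfied
Row 2: (2,1)Q 3/4 satisfied · (2,2)Q 4/5 satisfied · (2,4)Q 5/5 satisfied · (2,5)Q 7/7 satisfied · (2,6)Q 4/5 satisfied · (2,7)P 0/3 not
Row 3: (3,1)Q 4/5 satisfied · (3,2)Q 5/6 satisfied · (3,3)Q 4/5 satisfied · (3,4)Q 4/4 satisfied · (3,6)Q 5/6 satisfied
Row 4: (4,1)Q 2/3 satisfied · (4,2)P 0/4 not · (4,5)Q 3/3 satisfied · (4,6)Q 3/3 satisfied · (4,7)Q 2/2 satisfied

(1,1), (2,7), (4,2)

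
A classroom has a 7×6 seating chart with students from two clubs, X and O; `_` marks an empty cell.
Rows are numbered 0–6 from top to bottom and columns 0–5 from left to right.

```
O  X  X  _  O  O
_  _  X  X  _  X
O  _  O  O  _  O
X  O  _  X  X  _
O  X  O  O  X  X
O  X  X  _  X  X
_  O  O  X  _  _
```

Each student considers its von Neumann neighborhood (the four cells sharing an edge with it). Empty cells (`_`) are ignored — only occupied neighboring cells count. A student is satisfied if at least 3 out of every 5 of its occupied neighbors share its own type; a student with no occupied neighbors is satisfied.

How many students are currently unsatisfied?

22

Row 0: (0,0)O 0/1 ✗ · (0,1)X 1/2 ✗ · (0,2)X 2/2 ✓ · (0,4)O 1/1 ✓ · (0,5)O 1/2 ✗
Row 1: (1,2)X 2/3 ✓ · (1,3)X 1/2 ✗ · (1,5)X 0/2 ✗
Row 2: (2,0)O 0/1 ✗ · (2,2)O 1/2 ✗ · (2,3)O 1/3 ✗ · (2,5)O 0/1 ✗
Row 3: (3,0)X 0/3 ✗ · (3,1)O 0/2 ✗ · (3,3)X 1/3 ✗ · (3,4)X 2/2 ✓
Row 4: (4,0)O 1/3 ✗ · (4,1)X 1/4 ✗ · (4,2)O 1/3 ✗ · (4,3)O 1/3 ✗ · (4,4)X 3/4 ✓ · (4,5)X 2/2 ✓
Row 5: (5,0)O 1/2 ✗ · (5,1)X 2/4 ✗ · (5,2)X 1/3 ✗ · (5,4)X 2/2 ✓ · (5,5)X 2/2 ✓
Row 6: (6,1)O 1/2 ✗ · (6,2)O 1/3 ✗ · (6,3)X 0/1 ✗
Unsatisfied: (0,0), (0,1), (0,5), (1,3), (1,5), (2,0), (2,2), (2,3), (2,5), (3,0), (3,1), (3,3), (4,0), (4,1), (4,2), (4,3), (5,0), (5,1), (5,2), (6,1), (6,2), (6,3) — 22 in total.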